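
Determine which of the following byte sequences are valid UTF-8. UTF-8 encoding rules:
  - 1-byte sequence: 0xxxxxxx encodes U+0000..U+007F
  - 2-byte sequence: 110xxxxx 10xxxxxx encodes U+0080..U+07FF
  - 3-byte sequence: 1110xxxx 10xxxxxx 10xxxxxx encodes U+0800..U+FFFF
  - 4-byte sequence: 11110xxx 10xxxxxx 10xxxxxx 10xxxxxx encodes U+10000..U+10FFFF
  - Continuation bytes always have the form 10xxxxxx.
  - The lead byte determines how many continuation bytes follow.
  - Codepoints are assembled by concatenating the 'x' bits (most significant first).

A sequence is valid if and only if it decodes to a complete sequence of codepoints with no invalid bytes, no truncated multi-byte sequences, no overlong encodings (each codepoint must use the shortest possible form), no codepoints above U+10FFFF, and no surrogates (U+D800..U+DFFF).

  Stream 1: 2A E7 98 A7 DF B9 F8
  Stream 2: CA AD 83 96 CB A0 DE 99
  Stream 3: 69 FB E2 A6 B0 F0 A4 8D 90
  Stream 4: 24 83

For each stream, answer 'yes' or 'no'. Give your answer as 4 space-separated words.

Answer: no no no no

Derivation:
Stream 1: error at byte offset 6. INVALID
Stream 2: error at byte offset 2. INVALID
Stream 3: error at byte offset 1. INVALID
Stream 4: error at byte offset 1. INVALID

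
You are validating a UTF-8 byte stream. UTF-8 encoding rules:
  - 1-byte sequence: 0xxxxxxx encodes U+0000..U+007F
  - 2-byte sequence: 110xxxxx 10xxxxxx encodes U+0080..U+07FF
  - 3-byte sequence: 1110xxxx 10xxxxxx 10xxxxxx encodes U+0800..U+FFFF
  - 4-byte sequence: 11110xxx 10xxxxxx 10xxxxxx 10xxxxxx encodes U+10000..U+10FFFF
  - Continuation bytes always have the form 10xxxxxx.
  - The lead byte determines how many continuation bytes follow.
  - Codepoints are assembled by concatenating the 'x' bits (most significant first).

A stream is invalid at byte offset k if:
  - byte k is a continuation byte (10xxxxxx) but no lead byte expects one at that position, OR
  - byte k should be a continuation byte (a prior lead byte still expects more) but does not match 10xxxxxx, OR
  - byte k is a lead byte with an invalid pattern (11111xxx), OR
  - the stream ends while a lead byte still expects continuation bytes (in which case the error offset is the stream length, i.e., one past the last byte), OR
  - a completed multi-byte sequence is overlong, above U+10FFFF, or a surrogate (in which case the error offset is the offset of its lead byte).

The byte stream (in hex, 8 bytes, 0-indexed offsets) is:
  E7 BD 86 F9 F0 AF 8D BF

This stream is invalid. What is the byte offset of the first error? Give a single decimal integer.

Answer: 3

Derivation:
Byte[0]=E7: 3-byte lead, need 2 cont bytes. acc=0x7
Byte[1]=BD: continuation. acc=(acc<<6)|0x3D=0x1FD
Byte[2]=86: continuation. acc=(acc<<6)|0x06=0x7F46
Completed: cp=U+7F46 (starts at byte 0)
Byte[3]=F9: INVALID lead byte (not 0xxx/110x/1110/11110)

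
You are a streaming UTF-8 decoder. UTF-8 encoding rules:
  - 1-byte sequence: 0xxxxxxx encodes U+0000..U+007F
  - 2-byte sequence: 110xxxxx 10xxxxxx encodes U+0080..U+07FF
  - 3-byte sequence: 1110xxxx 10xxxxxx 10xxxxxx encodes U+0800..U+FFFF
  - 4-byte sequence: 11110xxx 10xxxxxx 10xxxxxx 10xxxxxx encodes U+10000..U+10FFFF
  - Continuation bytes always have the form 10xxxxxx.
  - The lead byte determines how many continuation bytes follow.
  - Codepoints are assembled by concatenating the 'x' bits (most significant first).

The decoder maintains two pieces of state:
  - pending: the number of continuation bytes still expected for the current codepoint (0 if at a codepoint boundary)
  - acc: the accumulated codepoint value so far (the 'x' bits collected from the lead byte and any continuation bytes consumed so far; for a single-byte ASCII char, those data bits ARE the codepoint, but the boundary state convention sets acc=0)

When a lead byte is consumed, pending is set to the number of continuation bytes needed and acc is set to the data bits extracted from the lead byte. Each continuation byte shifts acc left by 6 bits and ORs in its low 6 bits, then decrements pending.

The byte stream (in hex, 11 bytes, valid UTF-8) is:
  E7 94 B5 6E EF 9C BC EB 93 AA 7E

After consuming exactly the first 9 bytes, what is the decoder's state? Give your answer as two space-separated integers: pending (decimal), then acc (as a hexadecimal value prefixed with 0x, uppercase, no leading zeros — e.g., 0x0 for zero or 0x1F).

Answer: 1 0x2D3

Derivation:
Byte[0]=E7: 3-byte lead. pending=2, acc=0x7
Byte[1]=94: continuation. acc=(acc<<6)|0x14=0x1D4, pending=1
Byte[2]=B5: continuation. acc=(acc<<6)|0x35=0x7535, pending=0
Byte[3]=6E: 1-byte. pending=0, acc=0x0
Byte[4]=EF: 3-byte lead. pending=2, acc=0xF
Byte[5]=9C: continuation. acc=(acc<<6)|0x1C=0x3DC, pending=1
Byte[6]=BC: continuation. acc=(acc<<6)|0x3C=0xF73C, pending=0
Byte[7]=EB: 3-byte lead. pending=2, acc=0xB
Byte[8]=93: continuation. acc=(acc<<6)|0x13=0x2D3, pending=1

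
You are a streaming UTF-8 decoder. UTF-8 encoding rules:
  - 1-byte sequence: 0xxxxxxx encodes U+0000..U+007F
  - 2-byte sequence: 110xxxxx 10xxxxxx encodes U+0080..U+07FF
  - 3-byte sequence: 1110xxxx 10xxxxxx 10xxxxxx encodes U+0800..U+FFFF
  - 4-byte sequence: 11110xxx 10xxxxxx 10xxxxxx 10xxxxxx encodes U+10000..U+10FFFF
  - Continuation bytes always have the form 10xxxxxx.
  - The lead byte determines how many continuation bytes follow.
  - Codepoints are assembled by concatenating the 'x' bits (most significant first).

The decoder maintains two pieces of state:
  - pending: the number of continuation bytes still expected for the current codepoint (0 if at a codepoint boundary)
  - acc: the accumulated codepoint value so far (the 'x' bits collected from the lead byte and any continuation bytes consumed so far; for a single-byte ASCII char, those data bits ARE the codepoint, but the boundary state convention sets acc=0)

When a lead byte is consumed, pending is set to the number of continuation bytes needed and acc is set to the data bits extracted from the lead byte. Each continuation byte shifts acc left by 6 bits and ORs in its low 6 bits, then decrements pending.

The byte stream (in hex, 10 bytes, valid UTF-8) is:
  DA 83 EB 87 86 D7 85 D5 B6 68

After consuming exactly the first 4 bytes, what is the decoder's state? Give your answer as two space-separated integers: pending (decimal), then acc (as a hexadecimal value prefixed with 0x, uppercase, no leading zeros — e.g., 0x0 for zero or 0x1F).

Answer: 1 0x2C7

Derivation:
Byte[0]=DA: 2-byte lead. pending=1, acc=0x1A
Byte[1]=83: continuation. acc=(acc<<6)|0x03=0x683, pending=0
Byte[2]=EB: 3-byte lead. pending=2, acc=0xB
Byte[3]=87: continuation. acc=(acc<<6)|0x07=0x2C7, pending=1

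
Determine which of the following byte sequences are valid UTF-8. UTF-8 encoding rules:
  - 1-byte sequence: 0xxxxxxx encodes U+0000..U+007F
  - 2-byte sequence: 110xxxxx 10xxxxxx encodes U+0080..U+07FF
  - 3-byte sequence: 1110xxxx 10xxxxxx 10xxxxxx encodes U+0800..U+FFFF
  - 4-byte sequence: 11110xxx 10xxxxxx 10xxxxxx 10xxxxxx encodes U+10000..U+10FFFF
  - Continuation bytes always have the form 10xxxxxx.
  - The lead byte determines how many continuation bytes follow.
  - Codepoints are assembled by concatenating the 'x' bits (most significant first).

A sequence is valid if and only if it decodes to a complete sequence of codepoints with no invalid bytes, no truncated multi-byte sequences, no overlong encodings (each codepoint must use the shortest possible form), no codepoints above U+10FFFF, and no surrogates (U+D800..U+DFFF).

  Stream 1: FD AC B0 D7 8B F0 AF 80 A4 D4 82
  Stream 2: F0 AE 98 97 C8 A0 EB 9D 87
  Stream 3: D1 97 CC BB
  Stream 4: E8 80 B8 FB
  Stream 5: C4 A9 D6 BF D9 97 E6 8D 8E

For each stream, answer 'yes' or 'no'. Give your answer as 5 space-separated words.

Answer: no yes yes no yes

Derivation:
Stream 1: error at byte offset 0. INVALID
Stream 2: decodes cleanly. VALID
Stream 3: decodes cleanly. VALID
Stream 4: error at byte offset 3. INVALID
Stream 5: decodes cleanly. VALID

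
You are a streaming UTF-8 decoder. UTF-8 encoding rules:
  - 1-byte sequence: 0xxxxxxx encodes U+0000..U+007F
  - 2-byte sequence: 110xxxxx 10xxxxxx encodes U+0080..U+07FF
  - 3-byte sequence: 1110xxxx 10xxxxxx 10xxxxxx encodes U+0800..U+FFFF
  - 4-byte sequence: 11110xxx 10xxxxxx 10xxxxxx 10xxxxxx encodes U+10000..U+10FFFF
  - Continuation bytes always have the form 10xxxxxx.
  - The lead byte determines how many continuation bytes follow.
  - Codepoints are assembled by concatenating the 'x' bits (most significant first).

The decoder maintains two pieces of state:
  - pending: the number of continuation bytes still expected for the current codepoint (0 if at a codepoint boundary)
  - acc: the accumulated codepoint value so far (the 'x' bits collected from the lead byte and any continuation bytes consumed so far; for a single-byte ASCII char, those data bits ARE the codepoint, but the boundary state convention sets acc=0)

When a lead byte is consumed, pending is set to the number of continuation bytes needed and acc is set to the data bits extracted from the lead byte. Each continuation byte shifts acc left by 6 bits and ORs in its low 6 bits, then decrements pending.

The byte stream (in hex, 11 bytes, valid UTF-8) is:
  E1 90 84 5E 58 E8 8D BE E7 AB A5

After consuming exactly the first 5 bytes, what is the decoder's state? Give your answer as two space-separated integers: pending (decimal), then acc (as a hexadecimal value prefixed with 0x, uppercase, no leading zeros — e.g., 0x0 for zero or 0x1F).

Byte[0]=E1: 3-byte lead. pending=2, acc=0x1
Byte[1]=90: continuation. acc=(acc<<6)|0x10=0x50, pending=1
Byte[2]=84: continuation. acc=(acc<<6)|0x04=0x1404, pending=0
Byte[3]=5E: 1-byte. pending=0, acc=0x0
Byte[4]=58: 1-byte. pending=0, acc=0x0

Answer: 0 0x0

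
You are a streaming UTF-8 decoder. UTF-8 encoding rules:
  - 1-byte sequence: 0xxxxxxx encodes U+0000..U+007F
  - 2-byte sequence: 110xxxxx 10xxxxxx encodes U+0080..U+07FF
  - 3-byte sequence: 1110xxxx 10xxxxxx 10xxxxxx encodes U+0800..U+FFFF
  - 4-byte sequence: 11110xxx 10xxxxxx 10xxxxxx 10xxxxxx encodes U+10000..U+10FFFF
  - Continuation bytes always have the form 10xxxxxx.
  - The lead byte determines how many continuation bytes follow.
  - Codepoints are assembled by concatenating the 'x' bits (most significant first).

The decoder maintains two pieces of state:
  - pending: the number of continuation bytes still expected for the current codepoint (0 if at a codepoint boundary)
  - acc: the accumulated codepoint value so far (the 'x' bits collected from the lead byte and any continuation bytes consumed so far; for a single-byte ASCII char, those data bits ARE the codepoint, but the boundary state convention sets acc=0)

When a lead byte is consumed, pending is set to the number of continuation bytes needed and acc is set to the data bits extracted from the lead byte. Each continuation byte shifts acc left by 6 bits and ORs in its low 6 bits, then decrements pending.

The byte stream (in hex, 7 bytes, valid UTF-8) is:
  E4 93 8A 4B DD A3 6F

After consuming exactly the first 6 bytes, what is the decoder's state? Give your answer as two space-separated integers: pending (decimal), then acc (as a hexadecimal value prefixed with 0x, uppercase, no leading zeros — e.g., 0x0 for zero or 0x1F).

Answer: 0 0x763

Derivation:
Byte[0]=E4: 3-byte lead. pending=2, acc=0x4
Byte[1]=93: continuation. acc=(acc<<6)|0x13=0x113, pending=1
Byte[2]=8A: continuation. acc=(acc<<6)|0x0A=0x44CA, pending=0
Byte[3]=4B: 1-byte. pending=0, acc=0x0
Byte[4]=DD: 2-byte lead. pending=1, acc=0x1D
Byte[5]=A3: continuation. acc=(acc<<6)|0x23=0x763, pending=0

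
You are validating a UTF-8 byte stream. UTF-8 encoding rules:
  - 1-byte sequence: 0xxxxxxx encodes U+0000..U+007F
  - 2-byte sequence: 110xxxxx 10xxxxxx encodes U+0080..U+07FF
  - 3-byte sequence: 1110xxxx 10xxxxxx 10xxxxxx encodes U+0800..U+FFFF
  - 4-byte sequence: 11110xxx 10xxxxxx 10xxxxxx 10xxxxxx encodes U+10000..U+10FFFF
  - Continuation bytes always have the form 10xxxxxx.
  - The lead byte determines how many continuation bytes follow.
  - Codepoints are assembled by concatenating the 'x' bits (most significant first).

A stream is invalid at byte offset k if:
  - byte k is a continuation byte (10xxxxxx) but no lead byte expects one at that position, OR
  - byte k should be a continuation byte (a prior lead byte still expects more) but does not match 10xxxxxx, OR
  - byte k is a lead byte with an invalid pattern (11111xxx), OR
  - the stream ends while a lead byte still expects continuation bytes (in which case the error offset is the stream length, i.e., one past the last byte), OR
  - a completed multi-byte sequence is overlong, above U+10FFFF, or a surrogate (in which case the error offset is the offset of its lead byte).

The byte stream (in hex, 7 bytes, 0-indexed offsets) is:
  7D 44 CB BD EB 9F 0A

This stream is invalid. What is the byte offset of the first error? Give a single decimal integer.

Byte[0]=7D: 1-byte ASCII. cp=U+007D
Byte[1]=44: 1-byte ASCII. cp=U+0044
Byte[2]=CB: 2-byte lead, need 1 cont bytes. acc=0xB
Byte[3]=BD: continuation. acc=(acc<<6)|0x3D=0x2FD
Completed: cp=U+02FD (starts at byte 2)
Byte[4]=EB: 3-byte lead, need 2 cont bytes. acc=0xB
Byte[5]=9F: continuation. acc=(acc<<6)|0x1F=0x2DF
Byte[6]=0A: expected 10xxxxxx continuation. INVALID

Answer: 6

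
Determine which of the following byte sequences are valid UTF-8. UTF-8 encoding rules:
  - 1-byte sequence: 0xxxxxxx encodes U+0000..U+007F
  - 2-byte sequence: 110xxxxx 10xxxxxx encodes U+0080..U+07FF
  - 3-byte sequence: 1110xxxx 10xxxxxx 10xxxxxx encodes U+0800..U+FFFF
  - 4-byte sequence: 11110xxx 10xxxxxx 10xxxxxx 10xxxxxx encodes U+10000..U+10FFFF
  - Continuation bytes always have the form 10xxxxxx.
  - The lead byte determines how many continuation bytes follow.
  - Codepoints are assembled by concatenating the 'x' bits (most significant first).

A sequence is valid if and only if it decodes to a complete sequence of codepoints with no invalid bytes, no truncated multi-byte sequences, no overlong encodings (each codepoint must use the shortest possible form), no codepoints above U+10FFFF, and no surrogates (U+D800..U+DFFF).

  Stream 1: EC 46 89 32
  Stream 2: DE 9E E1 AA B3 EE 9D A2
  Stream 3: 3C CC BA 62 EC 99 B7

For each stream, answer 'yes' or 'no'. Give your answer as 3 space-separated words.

Stream 1: error at byte offset 1. INVALID
Stream 2: decodes cleanly. VALID
Stream 3: decodes cleanly. VALID

Answer: no yes yes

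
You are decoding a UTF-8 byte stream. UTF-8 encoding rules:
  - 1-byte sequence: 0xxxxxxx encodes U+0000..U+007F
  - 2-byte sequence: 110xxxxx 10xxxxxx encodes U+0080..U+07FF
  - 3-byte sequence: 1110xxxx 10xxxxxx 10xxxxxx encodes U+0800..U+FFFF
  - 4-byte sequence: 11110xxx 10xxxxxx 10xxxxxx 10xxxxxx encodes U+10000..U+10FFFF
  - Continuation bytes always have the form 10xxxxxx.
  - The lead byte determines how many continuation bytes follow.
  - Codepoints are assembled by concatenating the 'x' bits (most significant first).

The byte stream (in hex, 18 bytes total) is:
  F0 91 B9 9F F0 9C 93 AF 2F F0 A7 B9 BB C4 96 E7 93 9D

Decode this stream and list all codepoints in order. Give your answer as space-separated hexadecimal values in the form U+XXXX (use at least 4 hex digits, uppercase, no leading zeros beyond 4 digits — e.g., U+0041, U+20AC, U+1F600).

Answer: U+11E5F U+1C4EF U+002F U+27E7B U+0116 U+74DD

Derivation:
Byte[0]=F0: 4-byte lead, need 3 cont bytes. acc=0x0
Byte[1]=91: continuation. acc=(acc<<6)|0x11=0x11
Byte[2]=B9: continuation. acc=(acc<<6)|0x39=0x479
Byte[3]=9F: continuation. acc=(acc<<6)|0x1F=0x11E5F
Completed: cp=U+11E5F (starts at byte 0)
Byte[4]=F0: 4-byte lead, need 3 cont bytes. acc=0x0
Byte[5]=9C: continuation. acc=(acc<<6)|0x1C=0x1C
Byte[6]=93: continuation. acc=(acc<<6)|0x13=0x713
Byte[7]=AF: continuation. acc=(acc<<6)|0x2F=0x1C4EF
Completed: cp=U+1C4EF (starts at byte 4)
Byte[8]=2F: 1-byte ASCII. cp=U+002F
Byte[9]=F0: 4-byte lead, need 3 cont bytes. acc=0x0
Byte[10]=A7: continuation. acc=(acc<<6)|0x27=0x27
Byte[11]=B9: continuation. acc=(acc<<6)|0x39=0x9F9
Byte[12]=BB: continuation. acc=(acc<<6)|0x3B=0x27E7B
Completed: cp=U+27E7B (starts at byte 9)
Byte[13]=C4: 2-byte lead, need 1 cont bytes. acc=0x4
Byte[14]=96: continuation. acc=(acc<<6)|0x16=0x116
Completed: cp=U+0116 (starts at byte 13)
Byte[15]=E7: 3-byte lead, need 2 cont bytes. acc=0x7
Byte[16]=93: continuation. acc=(acc<<6)|0x13=0x1D3
Byte[17]=9D: continuation. acc=(acc<<6)|0x1D=0x74DD
Completed: cp=U+74DD (starts at byte 15)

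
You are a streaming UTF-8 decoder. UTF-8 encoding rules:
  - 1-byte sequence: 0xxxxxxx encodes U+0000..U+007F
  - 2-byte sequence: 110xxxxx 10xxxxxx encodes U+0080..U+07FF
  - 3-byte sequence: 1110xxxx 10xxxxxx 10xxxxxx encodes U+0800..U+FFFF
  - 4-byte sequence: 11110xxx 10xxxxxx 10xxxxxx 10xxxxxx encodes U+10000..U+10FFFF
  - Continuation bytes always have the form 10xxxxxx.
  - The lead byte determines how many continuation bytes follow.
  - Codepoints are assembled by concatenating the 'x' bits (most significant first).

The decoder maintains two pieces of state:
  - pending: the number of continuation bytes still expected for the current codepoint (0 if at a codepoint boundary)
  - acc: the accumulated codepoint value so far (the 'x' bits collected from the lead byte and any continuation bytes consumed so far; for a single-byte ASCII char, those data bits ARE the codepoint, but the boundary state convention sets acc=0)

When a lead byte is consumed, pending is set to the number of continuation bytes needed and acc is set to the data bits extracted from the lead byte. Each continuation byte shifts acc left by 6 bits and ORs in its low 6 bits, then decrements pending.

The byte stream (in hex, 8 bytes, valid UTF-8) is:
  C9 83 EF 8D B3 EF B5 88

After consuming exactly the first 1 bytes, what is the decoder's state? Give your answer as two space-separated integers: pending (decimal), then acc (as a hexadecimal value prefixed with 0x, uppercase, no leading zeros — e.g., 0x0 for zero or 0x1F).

Byte[0]=C9: 2-byte lead. pending=1, acc=0x9

Answer: 1 0x9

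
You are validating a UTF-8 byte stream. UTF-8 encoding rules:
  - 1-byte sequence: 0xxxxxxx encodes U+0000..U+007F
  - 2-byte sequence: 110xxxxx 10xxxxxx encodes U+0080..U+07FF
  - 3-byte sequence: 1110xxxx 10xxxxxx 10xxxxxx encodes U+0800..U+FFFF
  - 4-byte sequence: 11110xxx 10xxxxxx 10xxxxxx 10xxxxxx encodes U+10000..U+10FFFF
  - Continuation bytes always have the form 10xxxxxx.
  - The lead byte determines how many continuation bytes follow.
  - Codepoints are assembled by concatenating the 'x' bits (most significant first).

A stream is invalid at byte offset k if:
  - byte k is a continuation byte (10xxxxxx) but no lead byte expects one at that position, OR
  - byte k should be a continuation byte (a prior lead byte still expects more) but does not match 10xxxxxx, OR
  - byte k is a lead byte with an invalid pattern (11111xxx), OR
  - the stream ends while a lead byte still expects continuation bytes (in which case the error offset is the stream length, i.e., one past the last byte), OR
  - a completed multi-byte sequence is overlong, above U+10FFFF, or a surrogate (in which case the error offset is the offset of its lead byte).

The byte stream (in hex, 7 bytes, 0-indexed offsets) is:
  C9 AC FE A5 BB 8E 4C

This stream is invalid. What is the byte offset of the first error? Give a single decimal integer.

Answer: 2

Derivation:
Byte[0]=C9: 2-byte lead, need 1 cont bytes. acc=0x9
Byte[1]=AC: continuation. acc=(acc<<6)|0x2C=0x26C
Completed: cp=U+026C (starts at byte 0)
Byte[2]=FE: INVALID lead byte (not 0xxx/110x/1110/11110)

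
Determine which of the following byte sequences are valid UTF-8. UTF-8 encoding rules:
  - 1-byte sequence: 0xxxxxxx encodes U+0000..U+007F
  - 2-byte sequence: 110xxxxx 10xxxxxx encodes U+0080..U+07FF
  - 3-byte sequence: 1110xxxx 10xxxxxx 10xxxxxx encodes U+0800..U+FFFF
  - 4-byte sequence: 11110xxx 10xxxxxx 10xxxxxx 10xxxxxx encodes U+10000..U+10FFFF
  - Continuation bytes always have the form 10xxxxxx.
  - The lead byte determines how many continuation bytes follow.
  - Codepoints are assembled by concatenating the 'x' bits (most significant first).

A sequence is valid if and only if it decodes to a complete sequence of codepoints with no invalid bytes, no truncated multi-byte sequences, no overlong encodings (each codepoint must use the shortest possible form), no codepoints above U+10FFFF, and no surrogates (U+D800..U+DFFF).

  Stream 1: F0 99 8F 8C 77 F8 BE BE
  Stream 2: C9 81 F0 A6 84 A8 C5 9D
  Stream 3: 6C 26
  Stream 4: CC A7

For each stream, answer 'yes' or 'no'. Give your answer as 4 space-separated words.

Stream 1: error at byte offset 5. INVALID
Stream 2: decodes cleanly. VALID
Stream 3: decodes cleanly. VALID
Stream 4: decodes cleanly. VALID

Answer: no yes yes yes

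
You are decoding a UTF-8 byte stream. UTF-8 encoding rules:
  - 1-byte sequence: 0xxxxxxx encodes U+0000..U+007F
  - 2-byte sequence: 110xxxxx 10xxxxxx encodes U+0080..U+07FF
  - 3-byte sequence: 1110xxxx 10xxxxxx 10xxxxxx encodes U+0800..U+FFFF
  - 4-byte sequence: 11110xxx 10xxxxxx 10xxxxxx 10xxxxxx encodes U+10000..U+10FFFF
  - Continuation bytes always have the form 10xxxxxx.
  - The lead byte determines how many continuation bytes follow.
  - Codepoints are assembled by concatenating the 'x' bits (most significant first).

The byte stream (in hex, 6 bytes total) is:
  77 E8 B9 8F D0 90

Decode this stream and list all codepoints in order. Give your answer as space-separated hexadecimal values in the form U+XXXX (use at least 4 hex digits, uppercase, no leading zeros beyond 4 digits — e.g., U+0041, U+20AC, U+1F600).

Answer: U+0077 U+8E4F U+0410

Derivation:
Byte[0]=77: 1-byte ASCII. cp=U+0077
Byte[1]=E8: 3-byte lead, need 2 cont bytes. acc=0x8
Byte[2]=B9: continuation. acc=(acc<<6)|0x39=0x239
Byte[3]=8F: continuation. acc=(acc<<6)|0x0F=0x8E4F
Completed: cp=U+8E4F (starts at byte 1)
Byte[4]=D0: 2-byte lead, need 1 cont bytes. acc=0x10
Byte[5]=90: continuation. acc=(acc<<6)|0x10=0x410
Completed: cp=U+0410 (starts at byte 4)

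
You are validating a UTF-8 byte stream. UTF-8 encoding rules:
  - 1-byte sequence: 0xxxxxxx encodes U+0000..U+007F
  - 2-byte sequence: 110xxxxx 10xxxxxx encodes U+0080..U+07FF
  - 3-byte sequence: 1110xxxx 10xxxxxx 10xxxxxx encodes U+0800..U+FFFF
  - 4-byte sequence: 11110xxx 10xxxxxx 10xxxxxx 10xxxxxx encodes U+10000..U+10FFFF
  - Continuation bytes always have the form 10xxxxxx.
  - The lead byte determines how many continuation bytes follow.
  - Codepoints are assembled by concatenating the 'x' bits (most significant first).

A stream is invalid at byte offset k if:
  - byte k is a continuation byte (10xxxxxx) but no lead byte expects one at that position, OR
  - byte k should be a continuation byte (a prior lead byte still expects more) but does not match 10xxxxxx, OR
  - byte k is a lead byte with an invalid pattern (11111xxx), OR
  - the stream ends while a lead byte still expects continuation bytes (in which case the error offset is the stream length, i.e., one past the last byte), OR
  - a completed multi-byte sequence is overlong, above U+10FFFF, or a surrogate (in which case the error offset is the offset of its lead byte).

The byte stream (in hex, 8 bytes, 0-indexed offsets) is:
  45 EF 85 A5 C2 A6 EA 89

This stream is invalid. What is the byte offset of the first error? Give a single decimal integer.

Byte[0]=45: 1-byte ASCII. cp=U+0045
Byte[1]=EF: 3-byte lead, need 2 cont bytes. acc=0xF
Byte[2]=85: continuation. acc=(acc<<6)|0x05=0x3C5
Byte[3]=A5: continuation. acc=(acc<<6)|0x25=0xF165
Completed: cp=U+F165 (starts at byte 1)
Byte[4]=C2: 2-byte lead, need 1 cont bytes. acc=0x2
Byte[5]=A6: continuation. acc=(acc<<6)|0x26=0xA6
Completed: cp=U+00A6 (starts at byte 4)
Byte[6]=EA: 3-byte lead, need 2 cont bytes. acc=0xA
Byte[7]=89: continuation. acc=(acc<<6)|0x09=0x289
Byte[8]: stream ended, expected continuation. INVALID

Answer: 8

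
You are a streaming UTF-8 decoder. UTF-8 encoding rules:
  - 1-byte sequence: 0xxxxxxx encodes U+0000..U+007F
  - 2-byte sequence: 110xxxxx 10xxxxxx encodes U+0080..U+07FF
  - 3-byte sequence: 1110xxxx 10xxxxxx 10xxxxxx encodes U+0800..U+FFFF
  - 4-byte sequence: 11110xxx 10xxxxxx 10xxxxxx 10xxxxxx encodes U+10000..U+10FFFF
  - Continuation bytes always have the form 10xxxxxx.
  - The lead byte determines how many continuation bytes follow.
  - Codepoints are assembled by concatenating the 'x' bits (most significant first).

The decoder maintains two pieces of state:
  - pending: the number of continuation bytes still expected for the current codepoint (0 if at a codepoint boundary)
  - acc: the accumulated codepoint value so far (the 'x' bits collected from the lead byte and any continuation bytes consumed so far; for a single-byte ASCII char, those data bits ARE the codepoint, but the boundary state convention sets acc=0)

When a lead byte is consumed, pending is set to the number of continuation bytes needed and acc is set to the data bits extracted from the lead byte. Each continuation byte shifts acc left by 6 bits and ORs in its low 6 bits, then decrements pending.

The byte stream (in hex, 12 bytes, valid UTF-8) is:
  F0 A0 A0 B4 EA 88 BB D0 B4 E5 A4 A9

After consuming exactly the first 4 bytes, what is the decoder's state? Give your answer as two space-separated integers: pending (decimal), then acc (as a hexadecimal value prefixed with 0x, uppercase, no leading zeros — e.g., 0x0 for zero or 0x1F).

Byte[0]=F0: 4-byte lead. pending=3, acc=0x0
Byte[1]=A0: continuation. acc=(acc<<6)|0x20=0x20, pending=2
Byte[2]=A0: continuation. acc=(acc<<6)|0x20=0x820, pending=1
Byte[3]=B4: continuation. acc=(acc<<6)|0x34=0x20834, pending=0

Answer: 0 0x20834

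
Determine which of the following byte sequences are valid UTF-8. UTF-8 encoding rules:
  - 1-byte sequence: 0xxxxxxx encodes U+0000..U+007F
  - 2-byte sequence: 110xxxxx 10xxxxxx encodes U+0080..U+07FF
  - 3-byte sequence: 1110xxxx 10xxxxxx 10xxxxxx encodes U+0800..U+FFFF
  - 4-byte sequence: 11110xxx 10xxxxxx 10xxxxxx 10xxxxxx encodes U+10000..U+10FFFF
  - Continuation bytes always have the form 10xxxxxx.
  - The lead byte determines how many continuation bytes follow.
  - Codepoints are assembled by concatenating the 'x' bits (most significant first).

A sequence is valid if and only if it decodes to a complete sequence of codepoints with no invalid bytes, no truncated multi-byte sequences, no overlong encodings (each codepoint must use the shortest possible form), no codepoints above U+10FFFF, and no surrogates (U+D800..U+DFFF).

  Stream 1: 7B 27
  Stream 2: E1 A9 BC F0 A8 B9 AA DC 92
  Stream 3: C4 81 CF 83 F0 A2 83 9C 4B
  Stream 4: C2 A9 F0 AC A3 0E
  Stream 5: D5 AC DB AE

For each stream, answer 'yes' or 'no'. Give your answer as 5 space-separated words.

Stream 1: decodes cleanly. VALID
Stream 2: decodes cleanly. VALID
Stream 3: decodes cleanly. VALID
Stream 4: error at byte offset 5. INVALID
Stream 5: decodes cleanly. VALID

Answer: yes yes yes no yes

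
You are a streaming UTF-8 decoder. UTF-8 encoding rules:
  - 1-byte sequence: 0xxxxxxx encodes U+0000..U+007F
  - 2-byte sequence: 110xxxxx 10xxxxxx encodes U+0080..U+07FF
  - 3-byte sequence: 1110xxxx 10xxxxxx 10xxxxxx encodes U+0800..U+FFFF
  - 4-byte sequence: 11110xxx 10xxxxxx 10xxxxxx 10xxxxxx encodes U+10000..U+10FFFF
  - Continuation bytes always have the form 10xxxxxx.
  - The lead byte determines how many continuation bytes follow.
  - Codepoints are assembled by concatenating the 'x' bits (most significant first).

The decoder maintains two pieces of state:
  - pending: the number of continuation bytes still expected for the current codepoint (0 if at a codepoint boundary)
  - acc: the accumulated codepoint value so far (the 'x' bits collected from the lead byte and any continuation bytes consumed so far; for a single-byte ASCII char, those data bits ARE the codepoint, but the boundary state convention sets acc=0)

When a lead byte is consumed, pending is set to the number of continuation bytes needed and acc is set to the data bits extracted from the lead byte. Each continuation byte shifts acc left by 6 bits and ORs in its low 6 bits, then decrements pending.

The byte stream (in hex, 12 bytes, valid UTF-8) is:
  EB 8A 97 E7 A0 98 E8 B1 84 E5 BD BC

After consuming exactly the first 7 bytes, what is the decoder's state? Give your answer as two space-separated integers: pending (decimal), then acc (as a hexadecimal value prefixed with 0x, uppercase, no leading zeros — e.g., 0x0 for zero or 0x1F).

Answer: 2 0x8

Derivation:
Byte[0]=EB: 3-byte lead. pending=2, acc=0xB
Byte[1]=8A: continuation. acc=(acc<<6)|0x0A=0x2CA, pending=1
Byte[2]=97: continuation. acc=(acc<<6)|0x17=0xB297, pending=0
Byte[3]=E7: 3-byte lead. pending=2, acc=0x7
Byte[4]=A0: continuation. acc=(acc<<6)|0x20=0x1E0, pending=1
Byte[5]=98: continuation. acc=(acc<<6)|0x18=0x7818, pending=0
Byte[6]=E8: 3-byte lead. pending=2, acc=0x8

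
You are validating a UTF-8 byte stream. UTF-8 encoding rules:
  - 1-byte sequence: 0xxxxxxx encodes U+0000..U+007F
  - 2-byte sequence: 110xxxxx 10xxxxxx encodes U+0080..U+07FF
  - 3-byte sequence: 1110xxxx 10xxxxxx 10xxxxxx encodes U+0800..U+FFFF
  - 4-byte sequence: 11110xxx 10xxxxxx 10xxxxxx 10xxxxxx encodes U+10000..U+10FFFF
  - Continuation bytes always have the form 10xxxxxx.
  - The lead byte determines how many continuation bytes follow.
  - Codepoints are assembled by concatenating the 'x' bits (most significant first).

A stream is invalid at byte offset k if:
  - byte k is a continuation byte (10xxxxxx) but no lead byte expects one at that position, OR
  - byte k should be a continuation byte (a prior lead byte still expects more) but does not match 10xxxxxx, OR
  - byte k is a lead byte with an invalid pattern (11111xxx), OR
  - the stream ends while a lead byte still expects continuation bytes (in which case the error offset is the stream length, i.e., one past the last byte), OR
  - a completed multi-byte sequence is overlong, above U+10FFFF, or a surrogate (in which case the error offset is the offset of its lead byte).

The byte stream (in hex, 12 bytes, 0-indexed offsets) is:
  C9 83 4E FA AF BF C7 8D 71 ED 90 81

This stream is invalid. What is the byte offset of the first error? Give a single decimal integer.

Answer: 3

Derivation:
Byte[0]=C9: 2-byte lead, need 1 cont bytes. acc=0x9
Byte[1]=83: continuation. acc=(acc<<6)|0x03=0x243
Completed: cp=U+0243 (starts at byte 0)
Byte[2]=4E: 1-byte ASCII. cp=U+004E
Byte[3]=FA: INVALID lead byte (not 0xxx/110x/1110/11110)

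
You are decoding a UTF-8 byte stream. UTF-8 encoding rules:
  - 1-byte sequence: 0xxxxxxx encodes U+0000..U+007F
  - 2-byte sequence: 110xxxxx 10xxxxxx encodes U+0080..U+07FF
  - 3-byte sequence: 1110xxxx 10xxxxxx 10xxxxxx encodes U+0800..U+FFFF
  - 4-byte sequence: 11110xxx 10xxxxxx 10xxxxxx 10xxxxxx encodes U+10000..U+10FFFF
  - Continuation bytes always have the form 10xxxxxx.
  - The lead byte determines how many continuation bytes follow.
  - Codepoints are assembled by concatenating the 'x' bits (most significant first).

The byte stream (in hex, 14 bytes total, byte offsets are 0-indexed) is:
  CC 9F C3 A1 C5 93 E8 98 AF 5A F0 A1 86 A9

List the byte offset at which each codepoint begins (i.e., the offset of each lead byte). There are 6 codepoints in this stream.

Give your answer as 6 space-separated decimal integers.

Answer: 0 2 4 6 9 10

Derivation:
Byte[0]=CC: 2-byte lead, need 1 cont bytes. acc=0xC
Byte[1]=9F: continuation. acc=(acc<<6)|0x1F=0x31F
Completed: cp=U+031F (starts at byte 0)
Byte[2]=C3: 2-byte lead, need 1 cont bytes. acc=0x3
Byte[3]=A1: continuation. acc=(acc<<6)|0x21=0xE1
Completed: cp=U+00E1 (starts at byte 2)
Byte[4]=C5: 2-byte lead, need 1 cont bytes. acc=0x5
Byte[5]=93: continuation. acc=(acc<<6)|0x13=0x153
Completed: cp=U+0153 (starts at byte 4)
Byte[6]=E8: 3-byte lead, need 2 cont bytes. acc=0x8
Byte[7]=98: continuation. acc=(acc<<6)|0x18=0x218
Byte[8]=AF: continuation. acc=(acc<<6)|0x2F=0x862F
Completed: cp=U+862F (starts at byte 6)
Byte[9]=5A: 1-byte ASCII. cp=U+005A
Byte[10]=F0: 4-byte lead, need 3 cont bytes. acc=0x0
Byte[11]=A1: continuation. acc=(acc<<6)|0x21=0x21
Byte[12]=86: continuation. acc=(acc<<6)|0x06=0x846
Byte[13]=A9: continuation. acc=(acc<<6)|0x29=0x211A9
Completed: cp=U+211A9 (starts at byte 10)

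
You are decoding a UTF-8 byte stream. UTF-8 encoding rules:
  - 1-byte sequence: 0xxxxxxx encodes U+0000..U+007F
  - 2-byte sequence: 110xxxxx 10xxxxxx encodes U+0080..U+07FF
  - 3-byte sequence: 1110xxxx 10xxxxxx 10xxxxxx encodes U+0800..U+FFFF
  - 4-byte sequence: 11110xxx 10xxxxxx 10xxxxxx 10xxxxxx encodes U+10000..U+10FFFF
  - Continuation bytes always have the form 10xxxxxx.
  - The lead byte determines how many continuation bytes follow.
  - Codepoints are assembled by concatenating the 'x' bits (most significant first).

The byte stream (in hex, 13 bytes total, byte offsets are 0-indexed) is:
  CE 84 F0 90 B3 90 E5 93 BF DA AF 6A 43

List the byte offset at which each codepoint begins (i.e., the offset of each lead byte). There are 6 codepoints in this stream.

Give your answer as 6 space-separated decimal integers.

Byte[0]=CE: 2-byte lead, need 1 cont bytes. acc=0xE
Byte[1]=84: continuation. acc=(acc<<6)|0x04=0x384
Completed: cp=U+0384 (starts at byte 0)
Byte[2]=F0: 4-byte lead, need 3 cont bytes. acc=0x0
Byte[3]=90: continuation. acc=(acc<<6)|0x10=0x10
Byte[4]=B3: continuation. acc=(acc<<6)|0x33=0x433
Byte[5]=90: continuation. acc=(acc<<6)|0x10=0x10CD0
Completed: cp=U+10CD0 (starts at byte 2)
Byte[6]=E5: 3-byte lead, need 2 cont bytes. acc=0x5
Byte[7]=93: continuation. acc=(acc<<6)|0x13=0x153
Byte[8]=BF: continuation. acc=(acc<<6)|0x3F=0x54FF
Completed: cp=U+54FF (starts at byte 6)
Byte[9]=DA: 2-byte lead, need 1 cont bytes. acc=0x1A
Byte[10]=AF: continuation. acc=(acc<<6)|0x2F=0x6AF
Completed: cp=U+06AF (starts at byte 9)
Byte[11]=6A: 1-byte ASCII. cp=U+006A
Byte[12]=43: 1-byte ASCII. cp=U+0043

Answer: 0 2 6 9 11 12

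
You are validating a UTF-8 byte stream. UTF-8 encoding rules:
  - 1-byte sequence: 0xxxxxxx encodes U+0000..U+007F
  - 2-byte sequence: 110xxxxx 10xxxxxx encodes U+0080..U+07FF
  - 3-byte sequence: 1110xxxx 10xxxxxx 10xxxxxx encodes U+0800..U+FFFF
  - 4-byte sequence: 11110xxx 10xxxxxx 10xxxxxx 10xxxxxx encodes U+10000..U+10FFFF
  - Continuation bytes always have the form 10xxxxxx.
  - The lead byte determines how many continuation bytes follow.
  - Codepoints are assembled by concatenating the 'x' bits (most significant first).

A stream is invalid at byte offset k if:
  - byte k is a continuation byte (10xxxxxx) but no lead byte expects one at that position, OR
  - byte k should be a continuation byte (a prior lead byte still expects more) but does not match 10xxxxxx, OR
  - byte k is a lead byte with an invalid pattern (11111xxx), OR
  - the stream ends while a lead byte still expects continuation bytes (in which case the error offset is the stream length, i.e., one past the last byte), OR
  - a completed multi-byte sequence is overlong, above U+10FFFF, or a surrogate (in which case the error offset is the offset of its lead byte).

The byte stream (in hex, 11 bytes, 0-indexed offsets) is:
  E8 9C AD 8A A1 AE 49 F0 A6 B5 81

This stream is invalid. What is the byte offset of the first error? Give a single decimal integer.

Byte[0]=E8: 3-byte lead, need 2 cont bytes. acc=0x8
Byte[1]=9C: continuation. acc=(acc<<6)|0x1C=0x21C
Byte[2]=AD: continuation. acc=(acc<<6)|0x2D=0x872D
Completed: cp=U+872D (starts at byte 0)
Byte[3]=8A: INVALID lead byte (not 0xxx/110x/1110/11110)

Answer: 3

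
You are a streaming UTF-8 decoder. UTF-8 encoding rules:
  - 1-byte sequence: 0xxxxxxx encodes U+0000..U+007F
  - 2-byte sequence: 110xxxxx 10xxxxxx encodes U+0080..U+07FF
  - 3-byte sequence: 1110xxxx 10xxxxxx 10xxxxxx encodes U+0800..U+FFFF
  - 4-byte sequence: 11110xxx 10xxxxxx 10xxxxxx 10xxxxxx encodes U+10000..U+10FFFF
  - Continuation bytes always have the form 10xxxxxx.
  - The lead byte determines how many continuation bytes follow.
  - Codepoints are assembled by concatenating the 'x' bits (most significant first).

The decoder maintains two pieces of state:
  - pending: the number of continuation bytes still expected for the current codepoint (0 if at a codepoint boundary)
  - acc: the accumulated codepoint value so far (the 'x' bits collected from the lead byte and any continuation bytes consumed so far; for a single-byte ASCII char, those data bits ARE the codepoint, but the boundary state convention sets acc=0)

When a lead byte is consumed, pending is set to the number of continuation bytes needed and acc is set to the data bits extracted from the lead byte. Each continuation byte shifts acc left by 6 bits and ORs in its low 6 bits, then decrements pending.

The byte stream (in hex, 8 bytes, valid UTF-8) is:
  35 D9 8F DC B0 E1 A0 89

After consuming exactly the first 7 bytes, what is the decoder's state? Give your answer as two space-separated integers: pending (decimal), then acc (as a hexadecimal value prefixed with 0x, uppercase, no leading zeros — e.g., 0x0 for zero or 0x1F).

Answer: 1 0x60

Derivation:
Byte[0]=35: 1-byte. pending=0, acc=0x0
Byte[1]=D9: 2-byte lead. pending=1, acc=0x19
Byte[2]=8F: continuation. acc=(acc<<6)|0x0F=0x64F, pending=0
Byte[3]=DC: 2-byte lead. pending=1, acc=0x1C
Byte[4]=B0: continuation. acc=(acc<<6)|0x30=0x730, pending=0
Byte[5]=E1: 3-byte lead. pending=2, acc=0x1
Byte[6]=A0: continuation. acc=(acc<<6)|0x20=0x60, pending=1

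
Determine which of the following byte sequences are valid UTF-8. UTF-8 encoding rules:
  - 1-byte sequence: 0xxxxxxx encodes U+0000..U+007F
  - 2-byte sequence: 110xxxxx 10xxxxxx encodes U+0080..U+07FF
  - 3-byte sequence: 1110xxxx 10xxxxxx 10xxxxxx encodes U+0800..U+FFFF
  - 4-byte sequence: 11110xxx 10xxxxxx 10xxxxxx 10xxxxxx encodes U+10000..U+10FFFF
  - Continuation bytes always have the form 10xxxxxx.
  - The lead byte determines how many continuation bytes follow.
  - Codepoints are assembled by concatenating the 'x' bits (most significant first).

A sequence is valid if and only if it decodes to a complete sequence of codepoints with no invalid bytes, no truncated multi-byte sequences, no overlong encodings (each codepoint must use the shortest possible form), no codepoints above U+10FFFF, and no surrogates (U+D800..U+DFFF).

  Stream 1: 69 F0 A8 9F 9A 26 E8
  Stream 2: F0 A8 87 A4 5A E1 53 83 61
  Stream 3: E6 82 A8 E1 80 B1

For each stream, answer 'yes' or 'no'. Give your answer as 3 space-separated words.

Answer: no no yes

Derivation:
Stream 1: error at byte offset 7. INVALID
Stream 2: error at byte offset 6. INVALID
Stream 3: decodes cleanly. VALID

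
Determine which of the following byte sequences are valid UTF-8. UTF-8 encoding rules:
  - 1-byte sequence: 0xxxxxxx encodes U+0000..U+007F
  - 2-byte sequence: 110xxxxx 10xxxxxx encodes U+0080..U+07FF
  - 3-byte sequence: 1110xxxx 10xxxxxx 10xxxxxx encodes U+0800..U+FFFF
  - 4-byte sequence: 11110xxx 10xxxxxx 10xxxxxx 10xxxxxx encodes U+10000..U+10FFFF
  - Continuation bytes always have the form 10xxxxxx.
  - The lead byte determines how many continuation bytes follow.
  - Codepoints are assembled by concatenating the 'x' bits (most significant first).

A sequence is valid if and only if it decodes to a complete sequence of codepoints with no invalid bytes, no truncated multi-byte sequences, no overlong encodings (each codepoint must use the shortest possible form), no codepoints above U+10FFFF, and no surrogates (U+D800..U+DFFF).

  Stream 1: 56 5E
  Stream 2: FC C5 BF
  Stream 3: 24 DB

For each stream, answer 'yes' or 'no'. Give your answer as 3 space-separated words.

Stream 1: decodes cleanly. VALID
Stream 2: error at byte offset 0. INVALID
Stream 3: error at byte offset 2. INVALID

Answer: yes no no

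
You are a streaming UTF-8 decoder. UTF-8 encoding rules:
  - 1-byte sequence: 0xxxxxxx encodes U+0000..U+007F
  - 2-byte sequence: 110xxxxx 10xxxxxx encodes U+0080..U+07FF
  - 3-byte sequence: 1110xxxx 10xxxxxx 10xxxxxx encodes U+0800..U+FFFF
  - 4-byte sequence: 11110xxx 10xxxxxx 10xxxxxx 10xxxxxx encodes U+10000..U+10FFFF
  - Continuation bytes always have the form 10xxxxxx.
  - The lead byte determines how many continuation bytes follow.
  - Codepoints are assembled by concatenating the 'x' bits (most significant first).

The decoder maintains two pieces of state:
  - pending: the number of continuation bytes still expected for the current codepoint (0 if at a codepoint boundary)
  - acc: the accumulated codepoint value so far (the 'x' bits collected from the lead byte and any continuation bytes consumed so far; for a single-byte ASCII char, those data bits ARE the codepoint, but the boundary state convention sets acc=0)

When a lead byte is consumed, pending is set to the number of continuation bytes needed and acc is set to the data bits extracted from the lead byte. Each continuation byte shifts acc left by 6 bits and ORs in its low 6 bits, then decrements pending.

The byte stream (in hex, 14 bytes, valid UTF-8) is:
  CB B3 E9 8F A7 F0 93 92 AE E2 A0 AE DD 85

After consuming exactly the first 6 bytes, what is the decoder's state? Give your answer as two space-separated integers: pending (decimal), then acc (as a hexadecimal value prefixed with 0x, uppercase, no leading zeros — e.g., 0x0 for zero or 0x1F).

Answer: 3 0x0

Derivation:
Byte[0]=CB: 2-byte lead. pending=1, acc=0xB
Byte[1]=B3: continuation. acc=(acc<<6)|0x33=0x2F3, pending=0
Byte[2]=E9: 3-byte lead. pending=2, acc=0x9
Byte[3]=8F: continuation. acc=(acc<<6)|0x0F=0x24F, pending=1
Byte[4]=A7: continuation. acc=(acc<<6)|0x27=0x93E7, pending=0
Byte[5]=F0: 4-byte lead. pending=3, acc=0x0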